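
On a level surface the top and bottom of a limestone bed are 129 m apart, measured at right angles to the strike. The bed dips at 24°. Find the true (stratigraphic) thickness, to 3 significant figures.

52.5 m

True thickness t = w · sin(dip) = 129 × sin 24°
t = 129 × 0.4067 = 52.469 m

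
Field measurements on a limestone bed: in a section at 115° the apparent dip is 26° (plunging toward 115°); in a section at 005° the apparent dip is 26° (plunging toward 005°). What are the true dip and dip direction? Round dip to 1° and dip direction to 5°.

true dip 40°, dip direction 060°

The two traces are lines in the plane: v₁ = (sin 115°·cos 26°, cos 115°·cos 26°, −sin 26°), v₂ = (sin 5°·cos 26°, cos 5°·cos 26°, −sin 26°).
The plane normal is n = v₁ × v₂ ∝ (0.559, 0.323, 0.759).
True dip = arccos(n_z / |n|) = arccos(0.7618) = 40.4°.
Dip direction = atan2(0.559, 0.323) = 60° (azimuth of n's horizontal projection).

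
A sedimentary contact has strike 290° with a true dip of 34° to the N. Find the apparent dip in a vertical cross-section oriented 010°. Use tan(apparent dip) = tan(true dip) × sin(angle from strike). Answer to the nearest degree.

34°

Angle between strike (290°) and section (010°): β = 80°.
tan α = tan 34° × sin 80° = 0.6745 × 0.9848 = 0.6643
α = arctan(0.6643) = 33.59°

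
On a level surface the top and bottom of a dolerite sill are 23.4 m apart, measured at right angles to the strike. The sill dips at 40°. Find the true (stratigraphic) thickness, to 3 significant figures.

True thickness t = w · sin(dip) = 23.4 × sin 40°
t = 23.4 × 0.6428 = 15.041 m

15.0 m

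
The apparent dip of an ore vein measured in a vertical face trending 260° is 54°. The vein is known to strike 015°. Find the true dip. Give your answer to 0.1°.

β = acute angle between strike 015° and section 260° = 65°.
tan(true dip) = tan 54° / sin 65° = 1.5187
δ = arctan(1.5187) = 56.64°

56.6°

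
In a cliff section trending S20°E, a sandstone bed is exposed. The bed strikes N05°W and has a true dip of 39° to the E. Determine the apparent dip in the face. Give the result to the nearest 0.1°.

11.8°

The section lies 15° from the strike.
tan α = tan 39° × sin 15° = 0.8098 × 0.2588 = 0.2096
apparent dip = arctan 0.2096 = 11.84°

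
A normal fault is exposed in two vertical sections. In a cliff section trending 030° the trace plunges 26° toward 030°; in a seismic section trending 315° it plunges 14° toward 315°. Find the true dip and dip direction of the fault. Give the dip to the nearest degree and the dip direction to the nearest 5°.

Represent each trace as a vector plunging at its apparent dip toward its trend (east-north-up frame): v₁ = (0.449, 0.778, -0.438), v₂ = (-0.686, 0.686, -0.242).
n = v₁ × v₂ = (0.112, 0.409, 0.842) (taken with n_z > 0).
Dip δ = arctan(|n_h|/n_z) = arctan(0.425/0.842) = 26.8°.
The horizontal component of n points toward azimuth atan2(n_x, n_y) = 15°, the dip direction.

true dip 27°, dip direction 015°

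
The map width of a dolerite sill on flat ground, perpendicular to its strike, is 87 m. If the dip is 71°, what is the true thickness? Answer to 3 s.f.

82.3 m

True thickness t = w · sin(dip) = 87 × sin 71°
t = 87 × 0.9455 = 82.260 m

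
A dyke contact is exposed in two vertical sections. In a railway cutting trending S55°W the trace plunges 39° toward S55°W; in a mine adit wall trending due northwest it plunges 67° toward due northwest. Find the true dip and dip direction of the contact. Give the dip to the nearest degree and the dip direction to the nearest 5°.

Represent each trace as a vector plunging at its apparent dip toward its trend (east-north-up frame): v₁ = (-0.637, -0.446, -0.629), v₂ = (-0.276, 0.276, -0.921).
The plane normal is n = v₁ × v₂ ∝ (-0.584, 0.412, 0.299).
True dip = arccos(n_z / |n|) = arccos(0.3859) = 67.3°.
Dip direction = atan2(-0.584, 0.412) = 305° (azimuth of n's horizontal projection).

true dip 67°, dip direction 305°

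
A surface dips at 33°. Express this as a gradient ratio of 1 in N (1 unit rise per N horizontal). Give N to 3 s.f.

1 in 1.54

1 : N means tan θ = 1/N, so N = 1/tan 33° = 1/0.6494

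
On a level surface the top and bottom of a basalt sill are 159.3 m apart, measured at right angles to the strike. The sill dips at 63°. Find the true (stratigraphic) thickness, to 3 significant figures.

True thickness t = w · sin(dip) = 159.3 × sin 63°
t = 159.3 × 0.8910 = 141.937 m

142 m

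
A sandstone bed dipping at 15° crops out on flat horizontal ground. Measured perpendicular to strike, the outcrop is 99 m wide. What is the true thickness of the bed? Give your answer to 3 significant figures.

25.6 m

True thickness t = w · sin(dip) = 99 × sin 15°
t = 99 × 0.2588 = 25.623 m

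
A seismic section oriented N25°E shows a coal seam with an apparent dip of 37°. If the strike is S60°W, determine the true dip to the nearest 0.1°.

The section is 35° from the strike.
tan δ = tan α / sin β = tan 37° / sin 35° = 0.7536 / 0.5736 = 1.3138
true dip = arctan 1.3138 = 52.72°

52.7°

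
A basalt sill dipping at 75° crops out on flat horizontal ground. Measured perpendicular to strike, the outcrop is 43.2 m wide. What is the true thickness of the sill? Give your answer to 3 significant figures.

True thickness t = w · sin(dip) = 43.2 × sin 75°
t = 43.2 × 0.9659 = 41.728 m

41.7 m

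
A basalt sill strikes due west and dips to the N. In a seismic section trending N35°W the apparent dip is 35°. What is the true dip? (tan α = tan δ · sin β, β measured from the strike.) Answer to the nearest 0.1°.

40.5°

The section is 55° from the strike.
tan δ = tan α / sin β = tan 35° / sin 55° = 0.7002 / 0.8192 = 0.8548
true dip = arctan 0.8548 = 40.52°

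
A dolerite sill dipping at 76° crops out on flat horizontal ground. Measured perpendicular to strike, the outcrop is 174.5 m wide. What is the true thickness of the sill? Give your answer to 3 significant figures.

169 m

True thickness t = w · sin(dip) = 174.5 × sin 76°
t = 174.5 × 0.9703 = 169.317 m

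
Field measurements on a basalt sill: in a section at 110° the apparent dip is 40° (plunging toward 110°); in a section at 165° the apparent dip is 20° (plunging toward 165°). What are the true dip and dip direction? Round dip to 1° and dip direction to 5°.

Each apparent-dip line lies in the plane. As unit vectors (x east, y north, z up), v₁ plunges 40°→110° and v₂ plunges 20°→165°.
Cross product v₁ × v₂ gives the pole to the plane: n ∝ (0.494, -0.090, 0.590).
Dip δ = arctan(|n_h|/n_z) = arctan(0.502/0.590) = 40.4°.
Dip direction = atan2(0.494, -0.090) = 100° (azimuth of n's horizontal projection).

true dip 40°, dip direction 100°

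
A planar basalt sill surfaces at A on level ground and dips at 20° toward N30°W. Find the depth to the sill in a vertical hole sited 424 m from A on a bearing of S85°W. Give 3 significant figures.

The hole lies 65° from the dip direction, so the down-dip offset is 424 × cos 65° = 179.19 m.
Depth = down-dip offset × tan(dip) = 179.19 × tan 20° = 179.19 × 0.3640
Depth = 65.22 m

65.2 m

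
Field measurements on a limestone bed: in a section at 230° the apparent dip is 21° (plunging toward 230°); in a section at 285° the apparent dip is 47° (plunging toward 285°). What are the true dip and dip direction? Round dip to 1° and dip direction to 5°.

true dip 48°, dip direction 300°

Represent each trace as a vector plunging at its apparent dip toward its trend (east-north-up frame): v₁ = (-0.715, -0.600, -0.358), v₂ = (-0.659, 0.177, -0.731).
Cross product v₁ × v₂ gives the pole to the plane: n ∝ (-0.502, 0.287, 0.522).
Dip δ = arctan(|n_h|/n_z) = arctan(0.578/0.522) = 48.0°.
Dip direction = azimuth of (n_x, n_y) = atan2(-0.502, 0.287) = 300°.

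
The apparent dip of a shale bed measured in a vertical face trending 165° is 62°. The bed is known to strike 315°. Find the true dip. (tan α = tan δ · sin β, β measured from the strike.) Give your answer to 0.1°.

The section is 30° from the strike.
tan(true dip) = tan 62° / sin 30° = 3.7615
δ = arctan(3.7615) = 75.11°

75.1°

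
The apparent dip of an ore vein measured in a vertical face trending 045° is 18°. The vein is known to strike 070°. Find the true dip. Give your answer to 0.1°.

The section is 25° from the strike.
tan(true dip) = tan 18° / sin 25° = 0.7688
true dip = arctan 0.7688 = 37.55°

37.6°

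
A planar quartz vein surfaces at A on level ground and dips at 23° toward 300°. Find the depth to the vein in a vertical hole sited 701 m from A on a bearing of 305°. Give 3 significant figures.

296 m

The hole lies 5° from the dip direction, so the down-dip offset is 701 × cos 5° = 698.33 m.
Depth = down-dip offset × tan(dip) = 698.33 × tan 23° = 698.33 × 0.4245
Depth = 296.42 m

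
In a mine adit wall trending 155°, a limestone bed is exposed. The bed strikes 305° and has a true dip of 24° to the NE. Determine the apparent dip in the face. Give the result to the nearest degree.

The strike is 305° and the section trends 155°; the acute angle between them is β = 30°.
tan(apparent dip) = tan 24° · sin 30° = 0.2226
apparent dip = arctan 0.2226 = 12.55°

13°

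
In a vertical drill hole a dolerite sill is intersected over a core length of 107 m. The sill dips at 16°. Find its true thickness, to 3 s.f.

103 m

True thickness t = h · cos(dip) = 107 × cos 16°
t = 107 × 0.9613 = 102.855 m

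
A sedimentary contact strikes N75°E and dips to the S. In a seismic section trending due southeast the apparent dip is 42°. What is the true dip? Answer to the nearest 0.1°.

46.1°

β = acute angle between strike N75°E and section due southeast = 60°.
tan(true dip) = tan 42° / sin 60° = 1.0397
δ = arctan(1.0397) = 46.11°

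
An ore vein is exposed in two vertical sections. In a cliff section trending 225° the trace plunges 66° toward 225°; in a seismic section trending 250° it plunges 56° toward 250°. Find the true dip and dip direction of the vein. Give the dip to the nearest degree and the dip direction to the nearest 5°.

true dip 69°, dip direction 195°

The two traces are lines in the plane: v₁ = (sin 225°·cos 66°, cos 225°·cos 66°, −sin 66°), v₂ = (sin 250°·cos 56°, cos 250°·cos 56°, −sin 56°).
Cross product v₁ × v₂ gives the pole to the plane: n ∝ (-0.064, -0.242, 0.096).
tan δ = √(n_x²+n_y²)/n_z = 0.250/0.096, so δ = 69.0°.
Dip direction = atan2(-0.064, -0.242) = 195° (azimuth of n's horizontal projection).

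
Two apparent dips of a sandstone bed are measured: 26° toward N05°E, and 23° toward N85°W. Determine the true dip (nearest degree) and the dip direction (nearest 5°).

The two traces are lines in the plane: v₁ = (sin 5°·cos 26°, cos 5°·cos 26°, −sin 26°), v₂ = (sin 275°·cos 23°, cos 275°·cos 23°, −sin 23°).
Cross product v₁ × v₂ gives the pole to the plane: n ∝ (-0.315, 0.433, 0.827).
True dip = arccos(n_z / |n|) = arccos(0.8398) = 32.9°.
Dip direction = azimuth of (n_x, n_y) = atan2(-0.315, 0.433) = 324°.

true dip 33°, dip direction 325°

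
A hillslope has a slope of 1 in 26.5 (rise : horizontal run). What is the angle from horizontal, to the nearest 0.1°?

tan θ = 1/26.5 = 0.0377
θ = arctan(0.0377) = 2.16°

2.2°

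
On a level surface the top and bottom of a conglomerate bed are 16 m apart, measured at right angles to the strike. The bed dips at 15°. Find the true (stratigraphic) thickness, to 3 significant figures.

True thickness t = w · sin(dip) = 16 × sin 15°
t = 16 × 0.2588 = 4.141 m

4.14 m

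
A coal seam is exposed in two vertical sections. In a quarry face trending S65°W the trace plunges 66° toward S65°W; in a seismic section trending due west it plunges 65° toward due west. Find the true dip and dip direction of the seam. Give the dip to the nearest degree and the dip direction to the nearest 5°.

Each apparent-dip line lies in the plane. As unit vectors (x east, y north, z up), v₁ plunges 66°→S65°W and v₂ plunges 65°→due west.
Cross product v₁ × v₂ gives the pole to the plane: n ∝ (-0.156, -0.052, 0.073).
tan δ = √(n_x²+n_y²)/n_z = 0.164/0.073, so δ = 66.1°.
Dip direction = atan2(-0.156, -0.052) = 252° (azimuth of n's horizontal projection).

true dip 66°, dip direction 250°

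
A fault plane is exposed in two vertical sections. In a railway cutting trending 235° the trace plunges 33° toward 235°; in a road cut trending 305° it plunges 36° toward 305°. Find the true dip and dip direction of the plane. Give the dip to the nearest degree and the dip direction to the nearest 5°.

true dip 40°, dip direction 275°

The two traces are lines in the plane: v₁ = (sin 235°·cos 33°, cos 235°·cos 33°, −sin 33°), v₂ = (sin 305°·cos 36°, cos 305°·cos 36°, −sin 36°).
The plane normal is n = v₁ × v₂ ∝ (-0.535, 0.043, 0.638).
True dip = arccos(n_z / |n|) = arccos(0.7647) = 40.1°.
Dip direction = atan2(-0.535, 0.043) = 275° (azimuth of n's horizontal projection).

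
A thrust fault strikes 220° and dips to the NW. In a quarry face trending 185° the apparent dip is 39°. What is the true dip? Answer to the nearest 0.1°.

54.7°

β = acute angle between strike 220° and section 185° = 35°.
tan δ = tan α / sin β = tan 39° / sin 35° = 0.8098 / 0.5736 = 1.4118
δ = arctan(1.4118) = 54.69°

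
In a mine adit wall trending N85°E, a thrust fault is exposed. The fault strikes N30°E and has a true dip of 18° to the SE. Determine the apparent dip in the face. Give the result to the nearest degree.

The section lies 55° from the strike.
tan α = tan 18° × sin 55° = 0.3249 × 0.8192 = 0.2662
α = arctan(0.2662) = 14.90°

15°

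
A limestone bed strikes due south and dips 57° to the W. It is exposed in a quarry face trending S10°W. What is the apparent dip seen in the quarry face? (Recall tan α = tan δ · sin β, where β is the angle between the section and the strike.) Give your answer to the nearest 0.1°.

15.0°

Angle between strike (due south) and section (S10°W): β = 10°.
tan α = tan 57° × sin 10° = 1.5399 × 0.1736 = 0.2674
apparent dip = arctan 0.2674 = 14.97°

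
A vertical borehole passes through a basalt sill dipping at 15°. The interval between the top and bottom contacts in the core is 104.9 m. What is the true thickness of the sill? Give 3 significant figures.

101 m

True thickness t = h · cos(dip) = 104.9 × cos 15°
t = 104.9 × 0.9659 = 101.326 m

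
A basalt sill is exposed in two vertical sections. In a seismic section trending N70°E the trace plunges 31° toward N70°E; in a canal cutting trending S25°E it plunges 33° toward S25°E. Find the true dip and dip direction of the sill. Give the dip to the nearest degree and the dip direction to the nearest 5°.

Represent each trace as a vector plunging at its apparent dip toward its trend (east-north-up frame): v₁ = (0.805, 0.293, -0.515), v₂ = (0.354, -0.760, -0.545).
Cross product v₁ × v₂ gives the pole to the plane: n ∝ (0.551, -0.256, 0.716).
tan δ = √(n_x²+n_y²)/n_z = 0.608/0.716, so δ = 40.3°.
Dip direction = azimuth of (n_x, n_y) = atan2(0.551, -0.256) = 115°.

true dip 40°, dip direction 115°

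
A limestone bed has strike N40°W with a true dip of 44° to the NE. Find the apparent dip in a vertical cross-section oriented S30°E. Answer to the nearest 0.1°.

9.5°

Angle between strike (N40°W) and section (S30°E): β = 10°.
tan(apparent dip) = tan 44° · sin 10° = 0.1677
apparent dip = arctan 0.1677 = 9.52°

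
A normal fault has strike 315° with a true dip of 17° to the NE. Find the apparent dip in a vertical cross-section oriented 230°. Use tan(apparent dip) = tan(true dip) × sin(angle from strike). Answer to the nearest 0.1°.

Angle between strike (315°) and section (230°): β = 85°.
tan α = tan 17° × sin 85° = 0.3057 × 0.9962 = 0.3046
α = arctan(0.3046) = 16.94°

16.9°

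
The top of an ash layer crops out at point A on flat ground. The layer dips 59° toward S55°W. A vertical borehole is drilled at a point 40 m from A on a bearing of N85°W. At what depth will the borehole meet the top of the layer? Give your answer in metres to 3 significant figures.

51.0 m

The hole lies 40° from the dip direction, so the down-dip offset is 40 × cos 40° = 30.64 m.
Depth = down-dip offset × tan(dip) = 30.64 × tan 59° = 30.64 × 1.6643
Depth = 51.00 m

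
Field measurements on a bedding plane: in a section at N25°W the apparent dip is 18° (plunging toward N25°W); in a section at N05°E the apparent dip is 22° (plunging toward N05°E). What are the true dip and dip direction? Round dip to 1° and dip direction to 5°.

true dip 22°, dip direction 010°

Each apparent-dip line lies in the plane. As unit vectors (x east, y north, z up), v₁ plunges 18°→N25°W and v₂ plunges 22°→N05°E.
Cross product v₁ × v₂ gives the pole to the plane: n ∝ (0.037, 0.176, 0.441).
tan δ = √(n_x²+n_y²)/n_z = 0.179/0.441, so δ = 22.2°.
Dip direction = atan2(0.037, 0.176) = 12° (azimuth of n's horizontal projection).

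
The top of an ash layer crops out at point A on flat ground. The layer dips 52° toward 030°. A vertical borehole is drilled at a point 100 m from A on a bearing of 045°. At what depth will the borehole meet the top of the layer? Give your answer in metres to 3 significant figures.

The hole lies 15° from the dip direction, so the down-dip offset is 100 × cos 15° = 96.59 m.
Depth = down-dip offset × tan(dip) = 96.59 × tan 52° = 96.59 × 1.2799
Depth = 123.63 m

124 m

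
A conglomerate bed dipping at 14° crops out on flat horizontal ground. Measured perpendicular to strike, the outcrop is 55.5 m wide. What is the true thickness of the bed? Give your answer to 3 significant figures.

13.4 m

True thickness t = w · sin(dip) = 55.5 × sin 14°
t = 55.5 × 0.2419 = 13.427 m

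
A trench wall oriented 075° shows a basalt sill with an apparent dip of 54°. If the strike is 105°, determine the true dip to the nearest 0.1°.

The section is 30° from the strike.
tan δ = tan α / sin β = tan 54° / sin 30° = 1.3764 / 0.5000 = 2.7528
true dip = arctan 2.7528 = 70.04°

70.0°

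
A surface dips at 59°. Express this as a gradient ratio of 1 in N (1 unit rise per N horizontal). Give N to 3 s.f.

1 in 0.601

1 : N means tan θ = 1/N, so N = 1/tan 59° = 1/1.6643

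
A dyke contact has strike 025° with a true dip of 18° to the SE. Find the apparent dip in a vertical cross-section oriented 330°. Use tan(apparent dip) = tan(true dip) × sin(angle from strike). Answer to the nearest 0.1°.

Angle between strike (025°) and section (330°): β = 55°.
tan(apparent dip) = tan 18° · sin 55° = 0.2662
apparent dip = arctan 0.2662 = 14.90°

14.9°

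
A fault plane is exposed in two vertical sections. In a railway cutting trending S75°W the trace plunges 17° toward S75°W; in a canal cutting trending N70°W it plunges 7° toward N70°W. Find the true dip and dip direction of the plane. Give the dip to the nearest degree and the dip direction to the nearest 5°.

The two traces are lines in the plane: v₁ = (sin 255°·cos 17°, cos 255°·cos 17°, −sin 17°), v₂ = (sin 290°·cos 7°, cos 290°·cos 7°, −sin 7°).
n = v₁ × v₂ = (-0.129, -0.160, 0.544) (taken with n_z > 0).
True dip = arccos(n_z / |n|) = arccos(0.9354) = 20.7°.
Dip direction = azimuth of (n_x, n_y) = atan2(-0.129, -0.160) = 219°.

true dip 21°, dip direction 220°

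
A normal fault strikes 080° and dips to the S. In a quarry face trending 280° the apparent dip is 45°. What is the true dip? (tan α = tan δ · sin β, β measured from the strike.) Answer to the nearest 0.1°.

71.1°

The section is 20° from the strike.
tan(true dip) = tan 45° / sin 20° = 2.9238
δ = arctan(2.9238) = 71.12°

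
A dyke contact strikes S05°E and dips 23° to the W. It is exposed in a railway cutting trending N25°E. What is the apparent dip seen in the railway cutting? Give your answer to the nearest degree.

12°

The section lies 30° from the strike.
tan(apparent dip) = tan 23° · sin 30° = 0.2122
apparent dip = arctan 0.2122 = 11.98°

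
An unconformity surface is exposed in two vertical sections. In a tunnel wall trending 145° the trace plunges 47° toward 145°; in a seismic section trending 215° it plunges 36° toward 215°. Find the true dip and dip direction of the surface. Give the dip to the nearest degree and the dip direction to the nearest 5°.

true dip 49°, dip direction 165°

Each apparent-dip line lies in the plane. As unit vectors (x east, y north, z up), v₁ plunges 47°→145° and v₂ plunges 36°→215°.
Cross product v₁ × v₂ gives the pole to the plane: n ∝ (0.156, -0.569, 0.518).
Dip δ = arctan(|n_h|/n_z) = arctan(0.590/0.518) = 48.7°.
The horizontal component of n points toward azimuth atan2(n_x, n_y) = 165°, the dip direction.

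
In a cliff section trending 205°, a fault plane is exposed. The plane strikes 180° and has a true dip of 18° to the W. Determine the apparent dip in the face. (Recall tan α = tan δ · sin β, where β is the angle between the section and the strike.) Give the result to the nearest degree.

Angle between strike (180°) and section (205°): β = 25°.
tan α = tan 18° × sin 25° = 0.3249 × 0.4226 = 0.1373
apparent dip = arctan 0.1373 = 7.82°

8°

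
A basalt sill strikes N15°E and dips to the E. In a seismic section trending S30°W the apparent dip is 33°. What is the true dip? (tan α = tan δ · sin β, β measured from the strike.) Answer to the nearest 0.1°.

β = acute angle between strike N15°E and section S30°W = 15°.
tan δ = tan α / sin β = tan 33° / sin 15° = 0.6494 / 0.2588 = 2.5091
true dip = arctan 2.5091 = 68.27°

68.3°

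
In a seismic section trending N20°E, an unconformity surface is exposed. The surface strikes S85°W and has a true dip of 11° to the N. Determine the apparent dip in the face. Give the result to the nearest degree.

10°

The strike is S85°W and the section trends N20°E; the acute angle between them is β = 65°.
tan α = tan 11° × sin 65° = 0.1944 × 0.9063 = 0.1762
α = arctan(0.1762) = 9.99°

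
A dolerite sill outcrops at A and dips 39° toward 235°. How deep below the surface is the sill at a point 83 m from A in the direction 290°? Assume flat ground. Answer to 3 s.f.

38.6 m

The hole lies 55° from the dip direction, so the down-dip offset is 83 × cos 55° = 47.61 m.
Depth = down-dip offset × tan(dip) = 47.61 × tan 39° = 47.61 × 0.8098
Depth = 38.55 m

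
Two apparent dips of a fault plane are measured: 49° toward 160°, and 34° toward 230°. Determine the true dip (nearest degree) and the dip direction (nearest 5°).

The two traces are lines in the plane: v₁ = (sin 160°·cos 49°, cos 160°·cos 49°, −sin 49°), v₂ = (sin 230°·cos 34°, cos 230°·cos 34°, −sin 34°).
n = v₁ × v₂ = (0.057, -0.605, 0.511) (taken with n_z > 0).
True dip = arccos(n_z / |n|) = arccos(0.6438) = 49.9°.
Dip direction = atan2(0.057, -0.605) = 175° (azimuth of n's horizontal projection).

true dip 50°, dip direction 175°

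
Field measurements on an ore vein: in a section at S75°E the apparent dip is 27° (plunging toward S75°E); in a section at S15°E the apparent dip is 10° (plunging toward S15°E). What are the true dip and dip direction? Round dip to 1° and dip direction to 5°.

true dip 27°, dip direction 095°

Represent each trace as a vector plunging at its apparent dip toward its trend (east-north-up frame): v₁ = (0.861, -0.231, -0.454), v₂ = (0.255, -0.951, -0.174).
Cross product v₁ × v₂ gives the pole to the plane: n ∝ (0.392, -0.034, 0.760).
True dip = arccos(n_z / |n|) = arccos(0.8881) = 27.4°.
The horizontal component of n points toward azimuth atan2(n_x, n_y) = 95°, the dip direction.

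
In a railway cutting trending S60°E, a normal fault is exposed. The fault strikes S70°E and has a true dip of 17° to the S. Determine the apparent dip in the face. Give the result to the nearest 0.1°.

Angle between strike (S70°E) and section (S60°E): β = 10°.
tan(apparent dip) = tan 17° · sin 10° = 0.0531
α = arctan(0.0531) = 3.04°

3.0°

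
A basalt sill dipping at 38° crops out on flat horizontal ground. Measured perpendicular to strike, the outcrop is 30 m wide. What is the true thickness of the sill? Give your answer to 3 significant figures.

True thickness t = w · sin(dip) = 30 × sin 38°
t = 30 × 0.6157 = 18.470 m

18.5 m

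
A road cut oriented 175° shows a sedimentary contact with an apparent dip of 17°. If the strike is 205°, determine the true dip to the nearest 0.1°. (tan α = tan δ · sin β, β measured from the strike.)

The section is 30° from the strike.
tan(true dip) = tan 17° / sin 30° = 0.6115
δ = arctan(0.6115) = 31.44°

31.4°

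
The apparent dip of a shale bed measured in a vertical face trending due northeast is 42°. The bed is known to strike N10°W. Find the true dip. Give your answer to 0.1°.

The section is 55° from the strike.
tan(true dip) = tan 42° / sin 55° = 1.0992
δ = arctan(1.0992) = 47.71°

47.7°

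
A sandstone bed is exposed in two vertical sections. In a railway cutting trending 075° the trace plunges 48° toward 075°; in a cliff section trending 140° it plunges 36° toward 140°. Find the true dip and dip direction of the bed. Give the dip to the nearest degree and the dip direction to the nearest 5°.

Represent each trace as a vector plunging at its apparent dip toward its trend (east-north-up frame): v₁ = (0.646, 0.173, -0.743), v₂ = (0.520, -0.620, -0.588).
n = v₁ × v₂ = (0.562, 0.007, 0.491) (taken with n_z > 0).
True dip = arccos(n_z / |n|) = arccos(0.6574) = 48.9°.
Dip direction = atan2(0.562, 0.007) = 89° (azimuth of n's horizontal projection).

true dip 49°, dip direction 090°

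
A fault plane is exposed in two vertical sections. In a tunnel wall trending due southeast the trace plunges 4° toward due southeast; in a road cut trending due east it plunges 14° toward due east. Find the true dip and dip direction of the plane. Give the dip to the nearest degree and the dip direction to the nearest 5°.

Each apparent-dip line lies in the plane. As unit vectors (x east, y north, z up), v₁ plunges 4°→due southeast and v₂ plunges 14°→due east.
The plane normal is n = v₁ × v₂ ∝ (0.171, 0.103, 0.684).
tan δ = √(n_x²+n_y²)/n_z = 0.199/0.684, so δ = 16.2°.
Dip direction = atan2(0.171, 0.103) = 59° (azimuth of n's horizontal projection).

true dip 16°, dip direction 060°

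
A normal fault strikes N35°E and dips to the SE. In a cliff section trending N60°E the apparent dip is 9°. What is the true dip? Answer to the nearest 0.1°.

The section is 25° from the strike.
tan δ = tan α / sin β = tan 9° / sin 25° = 0.1584 / 0.4226 = 0.3748
true dip = arctan 0.3748 = 20.54°

20.5°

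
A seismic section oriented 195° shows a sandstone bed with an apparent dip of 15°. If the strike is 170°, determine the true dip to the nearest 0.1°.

32.4°

The section is 25° from the strike.
tan δ = tan α / sin β = tan 15° / sin 25° = 0.2679 / 0.4226 = 0.6340
δ = arctan(0.6340) = 32.38°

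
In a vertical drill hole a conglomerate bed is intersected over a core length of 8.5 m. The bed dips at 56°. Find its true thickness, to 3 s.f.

True thickness t = h · cos(dip) = 8.5 × cos 56°
t = 8.5 × 0.5592 = 4.753 m

4.75 m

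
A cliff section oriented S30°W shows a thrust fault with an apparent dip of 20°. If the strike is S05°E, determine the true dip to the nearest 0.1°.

32.4°

The section is 35° from the strike.
tan(true dip) = tan 20° / sin 35° = 0.6346
δ = arctan(0.6346) = 32.40°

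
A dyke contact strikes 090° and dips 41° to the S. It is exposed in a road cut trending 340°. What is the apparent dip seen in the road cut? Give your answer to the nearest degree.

The strike is 090° and the section trends 340°; the acute angle between them is β = 70°.
tan(apparent dip) = tan 41° · sin 70° = 0.8169
apparent dip = arctan 0.8169 = 39.24°

39°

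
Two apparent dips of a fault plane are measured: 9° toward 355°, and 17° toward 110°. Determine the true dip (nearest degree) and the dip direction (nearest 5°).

Represent each trace as a vector plunging at its apparent dip toward its trend (east-north-up frame): v₁ = (-0.086, 0.984, -0.156), v₂ = (0.899, -0.327, -0.292).
The plane normal is n = v₁ × v₂ ∝ (0.339, 0.166, 0.856).
True dip = arccos(n_z / |n|) = arccos(0.9151) = 23.8°.
Dip direction = atan2(0.339, 0.166) = 64° (azimuth of n's horizontal projection).

true dip 24°, dip direction 065°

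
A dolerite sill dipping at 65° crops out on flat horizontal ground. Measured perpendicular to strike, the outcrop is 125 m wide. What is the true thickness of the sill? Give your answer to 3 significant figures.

113 m

True thickness t = w · sin(dip) = 125 × sin 65°
t = 125 × 0.9063 = 113.288 m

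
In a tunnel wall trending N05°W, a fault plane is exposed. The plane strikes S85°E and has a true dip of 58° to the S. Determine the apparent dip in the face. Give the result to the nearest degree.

58°

Angle between strike (S85°E) and section (N05°W): β = 80°.
tan α = tan 58° × sin 80° = 1.6003 × 0.9848 = 1.5760
α = arctan(1.5760) = 57.60°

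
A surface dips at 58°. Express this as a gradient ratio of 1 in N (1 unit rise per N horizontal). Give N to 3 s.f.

1 : N means tan θ = 1/N, so N = 1/tan 58° = 1/1.6003

1 in 0.625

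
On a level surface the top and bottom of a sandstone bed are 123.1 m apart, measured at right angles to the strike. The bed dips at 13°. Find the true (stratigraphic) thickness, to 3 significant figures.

27.7 m

True thickness t = w · sin(dip) = 123.1 × sin 13°
t = 123.1 × 0.2250 = 27.691 m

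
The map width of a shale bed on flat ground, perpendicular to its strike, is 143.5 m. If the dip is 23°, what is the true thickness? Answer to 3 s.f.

56.1 m

True thickness t = w · sin(dip) = 143.5 × sin 23°
t = 143.5 × 0.3907 = 56.070 m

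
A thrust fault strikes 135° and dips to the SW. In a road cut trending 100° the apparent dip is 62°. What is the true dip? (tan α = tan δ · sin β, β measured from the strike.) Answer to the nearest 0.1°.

73.0°

The section is 35° from the strike.
tan(true dip) = tan 62° / sin 35° = 3.2789
true dip = arctan 3.2789 = 73.04°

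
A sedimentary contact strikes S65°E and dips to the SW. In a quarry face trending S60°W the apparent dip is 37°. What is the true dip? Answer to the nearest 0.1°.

The section is 55° from the strike.
tan(true dip) = tan 37° / sin 55° = 0.9199
true dip = arctan 0.9199 = 42.61°

42.6°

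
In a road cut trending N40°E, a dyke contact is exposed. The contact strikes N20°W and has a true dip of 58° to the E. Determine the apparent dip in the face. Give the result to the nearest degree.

The section lies 60° from the strike.
tan α = tan 58° × sin 60° = 1.6003 × 0.8660 = 1.3859
apparent dip = arctan 1.3859 = 54.19°

54°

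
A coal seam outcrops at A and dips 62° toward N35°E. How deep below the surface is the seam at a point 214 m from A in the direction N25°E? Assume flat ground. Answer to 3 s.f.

The hole lies 10° from the dip direction, so the down-dip offset is 214 × cos 10° = 210.75 m.
Depth = down-dip offset × tan(dip) = 210.75 × tan 62° = 210.75 × 1.8807
Depth = 396.36 m

396 m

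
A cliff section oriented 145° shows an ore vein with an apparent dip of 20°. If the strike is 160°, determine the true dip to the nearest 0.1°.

The section is 15° from the strike.
tan(true dip) = tan 20° / sin 15° = 1.4063
true dip = arctan 1.4063 = 54.58°

54.6°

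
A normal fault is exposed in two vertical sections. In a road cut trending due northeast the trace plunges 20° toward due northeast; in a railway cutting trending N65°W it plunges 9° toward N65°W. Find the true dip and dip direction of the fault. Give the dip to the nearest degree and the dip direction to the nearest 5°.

true dip 25°, dip direction 005°

Each apparent-dip line lies in the plane. As unit vectors (x east, y north, z up), v₁ plunges 20°→due northeast and v₂ plunges 9°→N65°W.
n = v₁ × v₂ = (0.039, 0.410, 0.872) (taken with n_z > 0).
Dip δ = arctan(|n_h|/n_z) = arctan(0.412/0.872) = 25.3°.
Dip direction = azimuth of (n_x, n_y) = atan2(0.039, 0.410) = 5°.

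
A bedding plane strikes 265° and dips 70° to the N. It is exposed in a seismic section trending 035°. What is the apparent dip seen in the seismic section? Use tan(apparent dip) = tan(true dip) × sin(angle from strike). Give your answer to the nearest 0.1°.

64.6°

The section lies 50° from the strike.
tan(apparent dip) = tan 70° · sin 50° = 2.1047
α = arctan(2.1047) = 64.59°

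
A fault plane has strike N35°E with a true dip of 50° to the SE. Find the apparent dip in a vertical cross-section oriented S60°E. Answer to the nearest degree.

50°

The strike is N35°E and the section trends S60°E; the acute angle between them is β = 85°.
tan α = tan 50° × sin 85° = 1.1918 × 0.9962 = 1.1872
apparent dip = arctan 1.1872 = 49.89°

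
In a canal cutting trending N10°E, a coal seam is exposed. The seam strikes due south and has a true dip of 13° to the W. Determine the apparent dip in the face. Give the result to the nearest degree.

2°

The strike is due south and the section trends N10°E; the acute angle between them is β = 10°.
tan α = tan 13° × sin 10° = 0.2309 × 0.1736 = 0.0401
α = arctan(0.0401) = 2.30°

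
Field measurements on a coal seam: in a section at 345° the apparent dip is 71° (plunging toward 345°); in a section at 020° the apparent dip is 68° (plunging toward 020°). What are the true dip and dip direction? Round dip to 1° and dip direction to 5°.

true dip 71°, dip direction 350°

Represent each trace as a vector plunging at its apparent dip toward its trend (east-north-up frame): v₁ = (-0.084, 0.314, -0.946), v₂ = (0.128, 0.352, -0.927).
The plane normal is n = v₁ × v₂ ∝ (-0.041, 0.199, 0.070).
tan δ = √(n_x²+n_y²)/n_z = 0.203/0.070, so δ = 71.0°.
Dip direction = atan2(-0.041, 0.199) = 348° (azimuth of n's horizontal projection).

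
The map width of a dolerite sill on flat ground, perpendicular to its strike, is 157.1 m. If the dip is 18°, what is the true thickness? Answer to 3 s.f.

48.5 m

True thickness t = w · sin(dip) = 157.1 × sin 18°
t = 157.1 × 0.3090 = 48.547 m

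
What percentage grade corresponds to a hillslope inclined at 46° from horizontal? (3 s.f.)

grade % = 100 × tan 46° = 100 × 1.0355

104%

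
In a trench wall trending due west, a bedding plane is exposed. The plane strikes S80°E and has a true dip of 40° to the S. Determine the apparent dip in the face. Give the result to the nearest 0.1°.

8.3°

Angle between strike (S80°E) and section (due west): β = 10°.
tan(apparent dip) = tan 40° · sin 10° = 0.1457
α = arctan(0.1457) = 8.29°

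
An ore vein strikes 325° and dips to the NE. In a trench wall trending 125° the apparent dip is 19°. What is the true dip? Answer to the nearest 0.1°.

45.2°

The section is 20° from the strike.
tan(true dip) = tan 19° / sin 20° = 1.0067
true dip = arctan 1.0067 = 45.19°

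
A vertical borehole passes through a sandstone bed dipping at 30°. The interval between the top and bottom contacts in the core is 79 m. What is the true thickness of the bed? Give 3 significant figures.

True thickness t = h · cos(dip) = 79 × cos 30°
t = 79 × 0.8660 = 68.416 m

68.4 m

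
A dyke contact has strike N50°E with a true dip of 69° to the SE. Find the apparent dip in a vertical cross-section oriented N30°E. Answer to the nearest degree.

42°

The section lies 20° from the strike.
tan α = tan 69° × sin 20° = 2.6051 × 0.3420 = 0.8910
α = arctan(0.8910) = 41.70°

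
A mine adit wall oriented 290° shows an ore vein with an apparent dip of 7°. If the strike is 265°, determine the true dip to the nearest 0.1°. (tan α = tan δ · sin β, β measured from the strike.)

16.2°

β = acute angle between strike 265° and section 290° = 25°.
tan δ = tan α / sin β = tan 7° / sin 25° = 0.1228 / 0.4226 = 0.2905
δ = arctan(0.2905) = 16.20°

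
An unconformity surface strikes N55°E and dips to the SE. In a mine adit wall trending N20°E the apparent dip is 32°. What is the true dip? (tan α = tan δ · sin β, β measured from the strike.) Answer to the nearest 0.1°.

47.5°

The section is 35° from the strike.
tan(true dip) = tan 32° / sin 35° = 1.0894
δ = arctan(1.0894) = 47.45°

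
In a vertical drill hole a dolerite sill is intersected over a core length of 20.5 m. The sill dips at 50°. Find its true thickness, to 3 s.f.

13.2 m

True thickness t = h · cos(dip) = 20.5 × cos 50°
t = 20.5 × 0.6428 = 13.177 m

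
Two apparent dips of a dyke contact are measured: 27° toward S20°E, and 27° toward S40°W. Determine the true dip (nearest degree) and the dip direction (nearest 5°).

true dip 30°, dip direction 190°

Represent each trace as a vector plunging at its apparent dip toward its trend (east-north-up frame): v₁ = (0.305, -0.837, -0.454), v₂ = (-0.573, -0.683, -0.454).
Cross product v₁ × v₂ gives the pole to the plane: n ∝ (-0.070, -0.398, 0.688).
Dip δ = arctan(|n_h|/n_z) = arctan(0.405/0.688) = 30.5°.
Dip direction = azimuth of (n_x, n_y) = atan2(-0.070, -0.398) = 190°.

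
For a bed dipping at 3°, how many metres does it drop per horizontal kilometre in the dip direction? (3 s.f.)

52.4 m

drop per km = 1000 × tan 3° = 1000 × 0.0524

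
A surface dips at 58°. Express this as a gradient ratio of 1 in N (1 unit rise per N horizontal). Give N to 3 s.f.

1 in 0.625

1 : N means tan θ = 1/N, so N = 1/tan 58° = 1/1.6003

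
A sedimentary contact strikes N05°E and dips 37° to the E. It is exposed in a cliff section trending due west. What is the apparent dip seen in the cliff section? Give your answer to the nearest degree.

37°

The strike is N05°E and the section trends due west; the acute angle between them is β = 85°.
tan(apparent dip) = tan 37° · sin 85° = 0.7507
α = arctan(0.7507) = 36.90°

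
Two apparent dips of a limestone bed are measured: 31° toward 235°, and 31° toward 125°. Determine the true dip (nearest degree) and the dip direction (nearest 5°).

Each apparent-dip line lies in the plane. As unit vectors (x east, y north, z up), v₁ plunges 31°→235° and v₂ plunges 31°→125°.
The plane normal is n = v₁ × v₂ ∝ (0.000, -0.723, 0.690).
tan δ = √(n_x²+n_y²)/n_z = 0.723/0.690, so δ = 46.3°.
Dip direction = azimuth of (n_x, n_y) = atan2(0.000, -0.723) = 180°.

true dip 46°, dip direction 180°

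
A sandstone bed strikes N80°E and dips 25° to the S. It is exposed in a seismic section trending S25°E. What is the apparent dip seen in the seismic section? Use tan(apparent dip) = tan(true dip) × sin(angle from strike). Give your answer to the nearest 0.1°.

Angle between strike (N80°E) and section (S25°E): β = 75°.
tan(apparent dip) = tan 25° · sin 75° = 0.4504
apparent dip = arctan 0.4504 = 24.25°

24.2°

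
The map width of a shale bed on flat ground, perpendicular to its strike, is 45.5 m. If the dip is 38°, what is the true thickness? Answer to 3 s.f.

True thickness t = w · sin(dip) = 45.5 × sin 38°
t = 45.5 × 0.6157 = 28.013 m

28.0 m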